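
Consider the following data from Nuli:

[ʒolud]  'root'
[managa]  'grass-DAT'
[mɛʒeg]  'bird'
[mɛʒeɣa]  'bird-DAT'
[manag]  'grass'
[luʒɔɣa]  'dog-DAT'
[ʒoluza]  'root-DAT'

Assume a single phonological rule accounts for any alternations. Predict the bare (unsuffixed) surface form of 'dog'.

The stem for 'bird' ends in [ɣ] in [mɛʒeɣa] but [g] in [mɛʒeg].
If /g/ were underlying and a rule turned it into [ɣ] before the DAT suffix, 'grass' would also alternate; but it has [g] in both [managa] and [manag].
The underlying segment must be /ɣ/; voiced fricatives become stops word-finally, yielding [g] there.
From [luʒɔɣa] the stem 'dog' is /luʒɔɣ/; word-finally this yields [luʒɔg].

[luʒɔg]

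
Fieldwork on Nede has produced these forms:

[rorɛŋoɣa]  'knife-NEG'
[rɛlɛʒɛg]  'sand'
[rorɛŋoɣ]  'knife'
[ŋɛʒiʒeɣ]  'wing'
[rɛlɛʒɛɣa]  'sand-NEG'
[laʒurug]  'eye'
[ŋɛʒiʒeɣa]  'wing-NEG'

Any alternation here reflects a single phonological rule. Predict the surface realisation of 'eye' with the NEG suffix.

[laʒuruɣa]

The root 'sand' surfaces as [rɛlɛʒɛɣa] and [rɛlɛʒɛg], with a stem-final [ɣ] ~ [g] alternation.
But 'knife' keeps [ɣ] in both environments ([rorɛŋoɣa], [rorɛŋoɣ]), so there is no rule changing /ɣ/ to [g] in isolation.
The underlying segment must be /g/; voiced stops become fricatives between vowels, yielding [ɣ] there.
The one attested form of 'eye', [laʒurug], shows underlying /laʒurug/. Applying the same rule between vowels gives [laʒuruɣa].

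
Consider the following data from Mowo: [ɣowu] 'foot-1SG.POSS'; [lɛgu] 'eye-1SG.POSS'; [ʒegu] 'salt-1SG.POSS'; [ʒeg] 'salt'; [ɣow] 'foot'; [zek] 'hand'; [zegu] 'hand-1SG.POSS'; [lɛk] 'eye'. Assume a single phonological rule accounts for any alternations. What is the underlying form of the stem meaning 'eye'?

/lɛk/

The root 'eye' surfaces as [lɛgu] and [lɛk], with a stem-final [g] ~ [k] alternation.
Compare 'salt', with invariant [g] in [ʒegu] and [ʒeg]: an analysis with underlying /g/ and a rule producing [k] in isolation would wrongly predict alternation here too.
The alternation reflects intervocalic voicing: voiceless stops become voiced between vowels. /k/ is underlying.
Hence 'eye' is /lɛk/ underlyingly.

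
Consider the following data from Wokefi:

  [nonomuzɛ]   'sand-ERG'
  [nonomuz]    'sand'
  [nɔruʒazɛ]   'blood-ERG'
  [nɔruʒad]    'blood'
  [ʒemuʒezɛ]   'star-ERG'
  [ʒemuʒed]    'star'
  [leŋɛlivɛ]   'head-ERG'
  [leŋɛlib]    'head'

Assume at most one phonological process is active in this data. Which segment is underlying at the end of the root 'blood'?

The stem for 'blood' ends in [z] in [nɔruʒazɛ] but [d] in [nɔruʒad].
The stem 'sand' ([nonomuzɛ], [nonomuz]) shows [z] unchanged in both environments, so [z] cannot be basic with [d] derived in isolation.
So /d/ is underlying, and a rule of intervocalic spirantization — voiced stops become fricatives between vowels — gives [z].

/d/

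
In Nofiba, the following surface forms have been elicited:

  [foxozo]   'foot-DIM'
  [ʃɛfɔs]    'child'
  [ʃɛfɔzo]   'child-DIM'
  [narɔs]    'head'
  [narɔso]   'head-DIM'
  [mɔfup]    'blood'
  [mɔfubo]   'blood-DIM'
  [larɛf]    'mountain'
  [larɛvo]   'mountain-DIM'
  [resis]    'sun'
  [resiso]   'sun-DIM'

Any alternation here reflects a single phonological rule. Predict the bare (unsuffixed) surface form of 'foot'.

The root 'child' surfaces as [ʃɛfɔs] and [ʃɛfɔzo], with a stem-final [s] ~ [z] alternation.
But 'head' keeps [s] in both environments ([narɔs], [narɔso]), so there is no rule changing /s/ to [z] before the DIM suffix.
The alternation reflects word-final obstruent devoicing: voiced obstruents become voiceless word-finally. /z/ is underlying.
From [foxozo] the stem 'foot' is /foxoz/; word-finally this yields [foxos].

[foxos]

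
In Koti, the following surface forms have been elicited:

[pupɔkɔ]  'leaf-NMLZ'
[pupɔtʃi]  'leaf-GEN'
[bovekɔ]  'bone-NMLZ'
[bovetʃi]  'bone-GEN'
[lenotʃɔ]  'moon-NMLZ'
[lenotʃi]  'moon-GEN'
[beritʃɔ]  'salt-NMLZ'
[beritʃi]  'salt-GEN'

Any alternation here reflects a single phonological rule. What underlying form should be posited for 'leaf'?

/pupɔk/

The stem for 'leaf' ends in [k] in [pupɔkɔ] but [tʃ] in [pupɔtʃi].
But 'salt' keeps [tʃ] in both environments ([beritʃɔ], [beritʃi]), so there is no rule changing /tʃ/ to [k] before the NMLZ suffix.
So /k/ is underlying, and a rule of palatalization before a front vowel — /k/ becomes palato-alveolar [tʃ] before a front vowel — gives [tʃ].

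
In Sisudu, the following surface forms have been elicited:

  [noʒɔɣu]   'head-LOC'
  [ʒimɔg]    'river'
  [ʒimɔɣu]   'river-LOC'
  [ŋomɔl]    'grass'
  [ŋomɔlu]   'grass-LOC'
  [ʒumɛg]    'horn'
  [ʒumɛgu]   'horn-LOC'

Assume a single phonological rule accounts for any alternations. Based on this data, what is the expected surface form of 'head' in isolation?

[noʒɔg]

'river' shows [g] ~ [ɣ] at the end of the stem ([ʒimɔg] vs [ʒimɔɣu]).
Compare 'horn', with invariant [g] in [ʒumɛg] and [ʒumɛgu]: an analysis with underlying /g/ and a rule producing [ɣ] before the LOC suffix would wrongly predict alternation here too.
The alternation reflects word-final hardening: voiced fricatives become stops word-finally. /ɣ/ is underlying.
From [noʒɔɣu] the stem 'head' is /noʒɔɣ/; word-finally this yields [noʒɔg].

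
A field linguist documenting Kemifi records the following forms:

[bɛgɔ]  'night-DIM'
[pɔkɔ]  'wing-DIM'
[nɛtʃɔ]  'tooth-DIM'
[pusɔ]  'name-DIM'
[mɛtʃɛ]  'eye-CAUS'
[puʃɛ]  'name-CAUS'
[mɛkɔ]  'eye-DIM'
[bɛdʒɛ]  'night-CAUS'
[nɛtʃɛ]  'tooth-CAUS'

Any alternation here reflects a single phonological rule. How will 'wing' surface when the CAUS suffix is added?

In [mɛtʃɛ] and [mɛkɔ] the final segment of 'eye' alternates: [tʃ] ~ [k].
The stem 'tooth' ([nɛtʃɛ], [nɛtʃɔ]) shows [tʃ] unchanged in both environments, so [tʃ] cannot be basic with [k] derived before the DIM suffix.
So /k/ is underlying, and a rule of palatalization before a front vowel — /k/, /g/ and /s/ become palato-alveolar [tʃ], [dʒ] and [ʃ] before a front vowel — gives [tʃ].
The one attested form of 'wing', [pɔkɔ], shows underlying /pɔk/. Applying the same rule before a front vowel gives [pɔtʃɛ].

[pɔtʃɛ]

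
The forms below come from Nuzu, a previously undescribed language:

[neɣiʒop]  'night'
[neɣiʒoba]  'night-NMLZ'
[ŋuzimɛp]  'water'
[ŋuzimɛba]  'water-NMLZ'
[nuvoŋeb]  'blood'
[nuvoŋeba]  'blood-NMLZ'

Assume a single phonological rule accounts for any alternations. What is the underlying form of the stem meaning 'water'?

In [ŋuzimɛp] and [ŋuzimɛba] the final segment of 'water' alternates: [p] ~ [b].
The stem 'blood' ([nuvoŋeb], [nuvoŋeba]) shows [b] unchanged in both environments, so [b] cannot be basic with [p] derived in isolation.
The underlying segment must be /p/; voiceless stops become voiced between vowels, yielding [b] there.

/ŋuzimɛp/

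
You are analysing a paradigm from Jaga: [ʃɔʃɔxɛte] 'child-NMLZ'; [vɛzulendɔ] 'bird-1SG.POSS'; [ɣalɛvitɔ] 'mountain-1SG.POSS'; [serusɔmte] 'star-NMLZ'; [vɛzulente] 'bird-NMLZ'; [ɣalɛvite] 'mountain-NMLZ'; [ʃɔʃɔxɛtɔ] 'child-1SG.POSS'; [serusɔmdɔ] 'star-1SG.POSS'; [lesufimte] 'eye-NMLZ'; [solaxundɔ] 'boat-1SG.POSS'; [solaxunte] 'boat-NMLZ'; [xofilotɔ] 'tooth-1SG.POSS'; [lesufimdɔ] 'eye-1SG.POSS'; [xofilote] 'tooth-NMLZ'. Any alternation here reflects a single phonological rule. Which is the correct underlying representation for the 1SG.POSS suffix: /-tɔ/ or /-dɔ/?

The 1SG.POSS suffix surfaces as [-dɔ] and [-tɔ], depending on the final segment of the stem.
The NMLZ suffix, which begins with [t], is invariant after every stem; so [t] is not altered by any rule here.
So the underlying form is /-dɔ/, and voiced stops become voiceless after a vowel.

/-dɔ/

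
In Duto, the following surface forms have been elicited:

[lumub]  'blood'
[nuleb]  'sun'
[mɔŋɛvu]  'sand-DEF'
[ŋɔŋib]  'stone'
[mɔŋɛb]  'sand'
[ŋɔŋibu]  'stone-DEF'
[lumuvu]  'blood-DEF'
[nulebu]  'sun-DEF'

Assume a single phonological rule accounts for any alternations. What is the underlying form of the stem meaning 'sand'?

/mɔŋɛv/

The stem for 'sand' ends in [b] in [mɔŋɛb] but [v] in [mɔŋɛvu].
But 'sun' keeps [b] in both environments ([nuleb], [nulebu]), so there is no rule changing /b/ to [v] before the DEF suffix.
So /v/ is underlying, and a rule of word-final hardening — voiced fricatives become stops word-finally — gives [b].
So 'sand' = /mɔŋɛv/.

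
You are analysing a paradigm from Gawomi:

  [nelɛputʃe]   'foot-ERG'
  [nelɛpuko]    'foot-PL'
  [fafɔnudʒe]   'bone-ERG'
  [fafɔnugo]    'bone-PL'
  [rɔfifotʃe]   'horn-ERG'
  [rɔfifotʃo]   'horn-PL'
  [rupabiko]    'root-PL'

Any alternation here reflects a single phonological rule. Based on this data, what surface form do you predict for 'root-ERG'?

[rupabitʃe]

The stem for 'foot' ends in [tʃ] in [nelɛputʃe] but [k] in [nelɛpuko].
But 'horn' keeps [tʃ] in both environments ([rɔfifotʃe], [rɔfifotʃo]), so there is no rule changing /tʃ/ to [k] before the PL suffix.
So /k/ is underlying, and a rule of palatalization before a front vowel — /k/ and /g/ become palato-alveolar [tʃ] and [dʒ] before a front vowel — gives [tʃ].
The one attested form of 'root', [rupabiko], shows underlying /rupabik/. Applying the same rule before a front vowel gives [rupabitʃe].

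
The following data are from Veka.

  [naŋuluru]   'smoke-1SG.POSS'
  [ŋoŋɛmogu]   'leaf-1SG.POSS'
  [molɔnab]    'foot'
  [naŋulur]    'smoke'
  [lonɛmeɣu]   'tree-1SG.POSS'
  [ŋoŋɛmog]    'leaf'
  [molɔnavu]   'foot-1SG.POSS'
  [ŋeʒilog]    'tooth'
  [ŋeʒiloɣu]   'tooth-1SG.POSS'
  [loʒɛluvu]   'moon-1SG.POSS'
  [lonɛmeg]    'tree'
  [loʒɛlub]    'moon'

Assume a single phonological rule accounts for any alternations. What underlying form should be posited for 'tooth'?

In [ŋeʒilog] and [ŋeʒiloɣu] the final segment of 'tooth' alternates: [g] ~ [ɣ].
If /g/ were underlying and a rule turned it into [ɣ] before the 1SG.POSS suffix, 'leaf' would also alternate; but it has [g] in both [ŋoŋɛmog] and [ŋoŋɛmogu].
So /ɣ/ is underlying, and a rule of word-final hardening — voiced fricatives become stops word-finally — gives [g].
Hence 'tooth' is /ŋeʒiloɣ/ underlyingly.

/ŋeʒiloɣ/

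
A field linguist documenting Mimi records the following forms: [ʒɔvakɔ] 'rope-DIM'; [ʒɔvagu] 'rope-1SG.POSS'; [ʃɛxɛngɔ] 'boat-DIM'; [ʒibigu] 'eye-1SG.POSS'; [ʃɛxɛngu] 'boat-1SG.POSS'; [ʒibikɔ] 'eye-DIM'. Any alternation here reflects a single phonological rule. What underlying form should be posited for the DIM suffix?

/-kɔ/

The DIM morpheme has two allomorphs, [-gɔ] and [-kɔ].
The 1SG.POSS suffix, which begins with [g], is invariant after every stem; so [g] is not altered by any rule here.
So the underlying form is /-kɔ/, and voiceless stops become voiced after a nasal.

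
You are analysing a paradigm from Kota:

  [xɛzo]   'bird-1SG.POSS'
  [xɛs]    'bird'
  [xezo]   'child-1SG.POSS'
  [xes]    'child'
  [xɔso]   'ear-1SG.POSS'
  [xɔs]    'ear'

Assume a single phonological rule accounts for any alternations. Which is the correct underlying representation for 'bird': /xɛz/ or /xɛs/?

'bird' shows [z] ~ [s] at the end of the stem ([xɛzo] vs [xɛs]).
The stem 'ear' ([xɔso], [xɔs]) shows [s] unchanged in both environments, so [s] cannot be basic with [z] derived before the 1SG.POSS suffix.
Therefore /z/ is basic and [s] is derived by word-final obstruent devoicing (voiced obstruents become voiceless word-finally).

/xɛz/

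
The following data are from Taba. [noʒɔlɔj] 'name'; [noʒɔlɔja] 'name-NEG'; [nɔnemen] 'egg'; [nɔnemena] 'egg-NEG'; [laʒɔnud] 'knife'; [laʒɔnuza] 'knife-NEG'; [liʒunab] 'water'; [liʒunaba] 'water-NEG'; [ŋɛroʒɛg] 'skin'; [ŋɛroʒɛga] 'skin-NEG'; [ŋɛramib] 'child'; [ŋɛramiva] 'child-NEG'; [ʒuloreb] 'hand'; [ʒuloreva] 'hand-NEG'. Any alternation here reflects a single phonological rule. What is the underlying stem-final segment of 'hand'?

/v/

The stem for 'hand' ends in [b] in [ʒuloreb] but [v] in [ʒuloreva].
Compare 'water', with invariant [b] in [liʒunab] and [liʒunaba]: an analysis with underlying /b/ and a rule producing [v] before the NEG suffix would wrongly predict alternation here too.
The underlying segment must be /v/; voiced fricatives become stops word-finally, yielding [b] there.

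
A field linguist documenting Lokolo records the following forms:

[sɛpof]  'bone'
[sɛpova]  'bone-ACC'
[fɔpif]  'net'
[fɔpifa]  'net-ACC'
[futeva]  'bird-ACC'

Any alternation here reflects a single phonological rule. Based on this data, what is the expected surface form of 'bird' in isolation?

In [sɛpof] and [sɛpova] the final segment of 'bone' alternates: [f] ~ [v].
If /f/ were underlying and a rule turned it into [v] before the ACC suffix, 'net' would also alternate; but it has [f] in both [fɔpif] and [fɔpifa].
The alternation reflects word-final obstruent devoicing: voiced obstruents become voiceless word-finally. /v/ is underlying.
The one attested form of 'bird', [futeva], shows underlying /futev/. Applying the same rule word-finally gives [futef].

[futef]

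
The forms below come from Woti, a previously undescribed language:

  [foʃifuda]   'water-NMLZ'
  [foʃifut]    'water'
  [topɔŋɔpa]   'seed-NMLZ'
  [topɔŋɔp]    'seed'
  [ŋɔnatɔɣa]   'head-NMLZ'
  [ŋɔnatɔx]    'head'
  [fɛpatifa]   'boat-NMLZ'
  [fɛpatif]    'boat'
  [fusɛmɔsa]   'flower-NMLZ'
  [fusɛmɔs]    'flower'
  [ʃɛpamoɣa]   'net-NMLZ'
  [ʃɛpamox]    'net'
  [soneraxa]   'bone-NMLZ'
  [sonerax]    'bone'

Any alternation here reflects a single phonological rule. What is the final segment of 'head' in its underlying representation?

/ɣ/

In [ŋɔnatɔɣa] and [ŋɔnatɔx] the final segment of 'head' alternates: [ɣ] ~ [x].
If /x/ were underlying and a rule turned it into [ɣ] before the NMLZ suffix, 'bone' would also alternate; but it has [x] in both [soneraxa] and [sonerax].
The alternation reflects word-final obstruent devoicing: voiced obstruents become voiceless word-finally. /ɣ/ is underlying.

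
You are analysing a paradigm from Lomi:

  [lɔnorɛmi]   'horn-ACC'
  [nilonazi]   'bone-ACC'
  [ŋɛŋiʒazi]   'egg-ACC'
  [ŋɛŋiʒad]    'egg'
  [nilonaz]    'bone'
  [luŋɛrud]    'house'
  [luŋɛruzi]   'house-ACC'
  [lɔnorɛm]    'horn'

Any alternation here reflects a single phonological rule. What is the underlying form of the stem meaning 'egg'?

/ŋɛŋiʒad/

The root 'egg' surfaces as [ŋɛŋiʒazi] and [ŋɛŋiʒad], with a stem-final [z] ~ [d] alternation.
But 'bone' keeps [z] in both environments ([nilonazi], [nilonaz]), so there is no rule changing /z/ to [d] in isolation.
The alternation reflects intervocalic spirantization: voiced stops become fricatives between vowels. /d/ is underlying.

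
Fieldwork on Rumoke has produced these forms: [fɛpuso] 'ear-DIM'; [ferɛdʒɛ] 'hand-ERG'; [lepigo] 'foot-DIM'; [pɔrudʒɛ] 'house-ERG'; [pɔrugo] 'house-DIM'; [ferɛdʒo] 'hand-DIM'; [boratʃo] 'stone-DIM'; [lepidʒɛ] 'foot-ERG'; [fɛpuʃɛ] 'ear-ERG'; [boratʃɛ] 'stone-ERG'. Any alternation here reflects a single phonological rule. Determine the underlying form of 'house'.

/pɔrug/

In [pɔrugo] and [pɔrudʒɛ] the final segment of 'house' alternates: [g] ~ [dʒ].
If /dʒ/ were underlying and a rule turned it into [g] before the DIM suffix, 'hand' would also alternate; but it has [dʒ] in both [ferɛdʒo] and [ferɛdʒɛ].
So /g/ is underlying, and a rule of palatalization before a front vowel — /g/ and /s/ become palato-alveolar [dʒ] and [ʃ] before a front vowel — gives [dʒ].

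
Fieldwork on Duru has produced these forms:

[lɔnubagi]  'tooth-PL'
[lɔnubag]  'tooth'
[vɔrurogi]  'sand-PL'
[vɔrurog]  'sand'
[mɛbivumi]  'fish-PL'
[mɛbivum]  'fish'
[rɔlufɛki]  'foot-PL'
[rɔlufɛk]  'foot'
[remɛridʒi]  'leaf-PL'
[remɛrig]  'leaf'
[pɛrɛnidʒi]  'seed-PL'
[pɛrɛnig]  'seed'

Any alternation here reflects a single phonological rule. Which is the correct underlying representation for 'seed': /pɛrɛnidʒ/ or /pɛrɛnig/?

/pɛrɛnidʒ/

In [pɛrɛnidʒi] and [pɛrɛnig] the final segment of 'seed' alternates: [dʒ] ~ [g].
The stem 'tooth' ([lɔnubagi], [lɔnubag]) shows [g] unchanged in both environments, so [g] cannot be basic with [dʒ] derived before the PL suffix.
Therefore /dʒ/ is basic and [g] is derived by depalatalization (palato-alveolar /dʒ/ becomes [g] when no front vowel follows).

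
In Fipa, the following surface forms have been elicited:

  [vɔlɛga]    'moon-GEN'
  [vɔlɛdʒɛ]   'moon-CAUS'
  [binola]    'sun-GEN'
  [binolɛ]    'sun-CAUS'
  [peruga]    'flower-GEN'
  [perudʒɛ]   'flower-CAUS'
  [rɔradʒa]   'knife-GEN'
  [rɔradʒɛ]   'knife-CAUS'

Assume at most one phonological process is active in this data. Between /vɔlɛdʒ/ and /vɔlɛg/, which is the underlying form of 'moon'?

/vɔlɛg/

The root 'moon' surfaces as [vɔlɛga] and [vɔlɛdʒɛ], with a stem-final [g] ~ [dʒ] alternation.
The stem 'knife' ([rɔradʒa], [rɔradʒɛ]) shows [dʒ] unchanged in both environments, so [dʒ] cannot be basic with [g] derived before the GEN suffix.
So /g/ is underlying, and a rule of palatalization before a front vowel — /g/ becomes palato-alveolar [dʒ] before a front vowel — gives [dʒ].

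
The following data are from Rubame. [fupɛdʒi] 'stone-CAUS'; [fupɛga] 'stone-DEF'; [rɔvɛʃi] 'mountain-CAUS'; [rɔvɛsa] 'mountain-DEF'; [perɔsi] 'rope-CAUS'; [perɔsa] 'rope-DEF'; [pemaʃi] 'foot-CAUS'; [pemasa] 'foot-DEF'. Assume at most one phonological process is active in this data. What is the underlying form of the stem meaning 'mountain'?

/rɔvɛʃ/

'mountain' shows [ʃ] ~ [s] at the end of the stem ([rɔvɛʃi] vs [rɔvɛsa]).
Compare 'rope', with invariant [s] in [perɔsi] and [perɔsa]: an analysis with underlying /s/ and a rule producing [ʃ] before the CAUS suffix would wrongly predict alternation here too.
Therefore /ʃ/ is basic and [s] is derived by depalatalization (palato-alveolar /dʒ/ and /ʃ/ become [g] and [s] when no front vowel follows).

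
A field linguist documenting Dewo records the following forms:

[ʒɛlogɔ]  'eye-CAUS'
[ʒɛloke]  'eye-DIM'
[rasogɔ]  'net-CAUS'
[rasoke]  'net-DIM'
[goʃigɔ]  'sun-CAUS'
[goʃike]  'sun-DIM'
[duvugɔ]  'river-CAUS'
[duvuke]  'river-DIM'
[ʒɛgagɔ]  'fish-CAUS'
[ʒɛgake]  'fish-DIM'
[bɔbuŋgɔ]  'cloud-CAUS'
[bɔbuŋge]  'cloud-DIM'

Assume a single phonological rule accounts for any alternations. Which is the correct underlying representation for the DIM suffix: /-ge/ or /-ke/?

The DIM morpheme has two allomorphs, [-ge] and [-ke].
The CAUS suffix, which begins with [g], is invariant after every stem; so [g] is not altered by any rule here.
The DIM suffix is therefore /-ke/ underlyingly, with post-nasal voicing: voiceless stops become voiced after a nasal.

/-ke/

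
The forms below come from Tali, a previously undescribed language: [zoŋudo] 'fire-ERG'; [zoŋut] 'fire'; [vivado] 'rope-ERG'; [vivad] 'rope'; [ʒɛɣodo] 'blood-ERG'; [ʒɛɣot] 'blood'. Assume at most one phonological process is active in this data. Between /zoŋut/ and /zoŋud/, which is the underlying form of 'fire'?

The root 'fire' surfaces as [zoŋudo] and [zoŋut], with a stem-final [d] ~ [t] alternation.
The stem 'rope' ([vivado], [vivad]) shows [d] unchanged in both environments, so [d] cannot be basic with [t] derived in isolation.
Therefore /t/ is basic and [d] is derived by intervocalic voicing (voiceless stops become voiced between vowels).

/zoŋut/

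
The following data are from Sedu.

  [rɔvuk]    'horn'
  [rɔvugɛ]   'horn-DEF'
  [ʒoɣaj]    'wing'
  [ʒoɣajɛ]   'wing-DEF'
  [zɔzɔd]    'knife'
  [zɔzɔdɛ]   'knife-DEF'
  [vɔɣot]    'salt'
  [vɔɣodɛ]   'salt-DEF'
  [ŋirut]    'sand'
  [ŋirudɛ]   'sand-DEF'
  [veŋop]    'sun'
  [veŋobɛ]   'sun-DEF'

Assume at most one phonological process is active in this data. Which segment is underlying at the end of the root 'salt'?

The stem for 'salt' ends in [t] in [vɔɣot] but [d] in [vɔɣodɛ].
If /d/ were underlying and a rule turned it into [t] in isolation, 'knife' would also alternate; but it has [d] in both [zɔzɔd] and [zɔzɔdɛ].
The underlying segment must be /t/; voiceless stops become voiced between vowels, yielding [d] there.

/t/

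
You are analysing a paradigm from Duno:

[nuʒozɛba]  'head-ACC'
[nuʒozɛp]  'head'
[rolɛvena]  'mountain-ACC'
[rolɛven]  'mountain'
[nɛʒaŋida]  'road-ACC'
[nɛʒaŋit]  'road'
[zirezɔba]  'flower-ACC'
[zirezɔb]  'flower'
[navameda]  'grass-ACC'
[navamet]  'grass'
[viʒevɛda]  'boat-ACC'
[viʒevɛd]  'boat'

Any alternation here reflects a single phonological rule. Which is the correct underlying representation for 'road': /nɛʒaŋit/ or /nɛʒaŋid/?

/nɛʒaŋit/

The root 'road' surfaces as [nɛʒaŋida] and [nɛʒaŋit], with a stem-final [d] ~ [t] alternation.
But 'boat' keeps [d] in both environments ([viʒevɛda], [viʒevɛd]), so there is no rule changing /d/ to [t] in isolation.
Therefore /t/ is basic and [d] is derived by intervocalic voicing (voiceless stops become voiced between vowels).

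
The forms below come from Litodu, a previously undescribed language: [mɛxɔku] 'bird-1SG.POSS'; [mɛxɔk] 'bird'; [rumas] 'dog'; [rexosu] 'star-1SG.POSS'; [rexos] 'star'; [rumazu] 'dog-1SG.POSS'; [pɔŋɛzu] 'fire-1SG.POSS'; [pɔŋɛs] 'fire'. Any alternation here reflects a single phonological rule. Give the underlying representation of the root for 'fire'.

/pɔŋɛz/

'fire' shows [s] ~ [z] at the end of the stem ([pɔŋɛs] vs [pɔŋɛzu]).
If /s/ were underlying and a rule turned it into [z] before the 1SG.POSS suffix, 'star' would also alternate; but it has [s] in both [rexos] and [rexosu].
The alternation reflects word-final obstruent devoicing: voiced obstruents become voiceless word-finally. /z/ is underlying.
So 'fire' = /pɔŋɛz/.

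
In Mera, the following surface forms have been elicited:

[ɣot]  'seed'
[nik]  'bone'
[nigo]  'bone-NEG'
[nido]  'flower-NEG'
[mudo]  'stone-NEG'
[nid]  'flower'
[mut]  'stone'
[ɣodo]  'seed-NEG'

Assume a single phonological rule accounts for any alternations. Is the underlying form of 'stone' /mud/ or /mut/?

The root 'stone' surfaces as [mudo] and [mut], with a stem-final [d] ~ [t] alternation.
If /d/ were underlying and a rule turned it into [t] in isolation, 'flower' would also alternate; but it has [d] in both [nido] and [nid].
Therefore /t/ is basic and [d] is derived by intervocalic voicing (voiceless stops become voiced between vowels).

/mut/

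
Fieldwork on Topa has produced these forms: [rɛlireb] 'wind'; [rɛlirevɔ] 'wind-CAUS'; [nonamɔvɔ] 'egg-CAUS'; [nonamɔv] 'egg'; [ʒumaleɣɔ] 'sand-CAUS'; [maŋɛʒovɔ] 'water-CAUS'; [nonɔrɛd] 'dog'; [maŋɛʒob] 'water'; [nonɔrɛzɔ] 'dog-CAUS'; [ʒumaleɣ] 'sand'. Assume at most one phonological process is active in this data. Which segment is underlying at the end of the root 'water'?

/b/

The root 'water' surfaces as [maŋɛʒovɔ] and [maŋɛʒob], with a stem-final [v] ~ [b] alternation.
If /v/ were underlying and a rule turned it into [b] in isolation, 'egg' would also alternate; but it has [v] in both [nonamɔvɔ] and [nonamɔv].
The underlying segment must be /b/; voiced stops become fricatives between vowels, yielding [v] there.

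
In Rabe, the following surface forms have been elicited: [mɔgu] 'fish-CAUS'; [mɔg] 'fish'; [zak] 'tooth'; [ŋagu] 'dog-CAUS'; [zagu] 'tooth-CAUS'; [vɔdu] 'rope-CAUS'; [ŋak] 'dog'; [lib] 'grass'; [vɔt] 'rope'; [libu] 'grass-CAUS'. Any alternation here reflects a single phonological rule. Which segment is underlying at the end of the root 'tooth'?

/k/

The root 'tooth' surfaces as [zagu] and [zak], with a stem-final [g] ~ [k] alternation.
Compare 'fish', with invariant [g] in [mɔgu] and [mɔg]: an analysis with underlying /g/ and a rule producing [k] in isolation would wrongly predict alternation here too.
The alternation reflects intervocalic voicing: voiceless stops become voiced between vowels. /k/ is underlying.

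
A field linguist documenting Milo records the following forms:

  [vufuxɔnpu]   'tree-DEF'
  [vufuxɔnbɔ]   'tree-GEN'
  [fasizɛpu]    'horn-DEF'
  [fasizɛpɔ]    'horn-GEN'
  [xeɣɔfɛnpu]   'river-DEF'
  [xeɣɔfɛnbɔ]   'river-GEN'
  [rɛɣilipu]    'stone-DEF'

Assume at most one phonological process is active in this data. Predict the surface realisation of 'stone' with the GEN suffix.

The GEN morpheme has two allomorphs, [-bɔ] and [-pɔ].
By contrast the DEF suffix keeps its initial [p] throughout — that segment must be underlying.
So the underlying form is /-bɔ/, and voiced stops become voiceless after a vowel.
After 'stone', which ends in a vowel, the suffix surfaces as [-pɔ], giving [rɛɣilipɔ].

[rɛɣilipɔ]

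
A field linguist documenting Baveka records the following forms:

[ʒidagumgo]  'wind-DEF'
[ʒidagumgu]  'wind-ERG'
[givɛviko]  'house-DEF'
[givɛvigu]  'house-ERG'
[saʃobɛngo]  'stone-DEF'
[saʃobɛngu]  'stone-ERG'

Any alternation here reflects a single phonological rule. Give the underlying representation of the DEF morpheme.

/-ko/

The DEF suffix surfaces as [-go] and [-ko], depending on the final segment of the stem.
The ERG suffix, which begins with [g], is invariant after every stem; so [g] is not altered by any rule here.
So the underlying form is /-ko/, and voiceless stops become voiced after a nasal.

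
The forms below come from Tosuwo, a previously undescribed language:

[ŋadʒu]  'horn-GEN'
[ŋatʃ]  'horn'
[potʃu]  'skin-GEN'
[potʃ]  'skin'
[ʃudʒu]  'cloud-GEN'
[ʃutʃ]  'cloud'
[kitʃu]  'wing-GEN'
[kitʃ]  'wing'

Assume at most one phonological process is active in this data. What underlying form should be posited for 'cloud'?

The stem for 'cloud' ends in [dʒ] in [ʃudʒu] but [tʃ] in [ʃutʃ].
If /tʃ/ were underlying and a rule turned it into [dʒ] before the GEN suffix, 'skin' would also alternate; but it has [tʃ] in both [potʃu] and [potʃ].
The underlying segment must be /dʒ/; voiced obstruents become voiceless word-finally, yielding [tʃ] there.

/ʃudʒ/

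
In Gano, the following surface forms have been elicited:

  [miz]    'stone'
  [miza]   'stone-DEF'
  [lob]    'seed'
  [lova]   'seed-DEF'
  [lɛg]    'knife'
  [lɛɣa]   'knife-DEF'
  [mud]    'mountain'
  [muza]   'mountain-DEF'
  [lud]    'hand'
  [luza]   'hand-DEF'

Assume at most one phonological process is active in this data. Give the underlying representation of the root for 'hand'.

/lud/

The root 'hand' surfaces as [lud] and [luza], with a stem-final [d] ~ [z] alternation.
But 'stone' keeps [z] in both environments ([miz], [miza]), so there is no rule changing /z/ to [d] in isolation.
Therefore /d/ is basic and [z] is derived by intervocalic spirantization (voiced stops become fricatives between vowels).
So 'hand' = /lud/.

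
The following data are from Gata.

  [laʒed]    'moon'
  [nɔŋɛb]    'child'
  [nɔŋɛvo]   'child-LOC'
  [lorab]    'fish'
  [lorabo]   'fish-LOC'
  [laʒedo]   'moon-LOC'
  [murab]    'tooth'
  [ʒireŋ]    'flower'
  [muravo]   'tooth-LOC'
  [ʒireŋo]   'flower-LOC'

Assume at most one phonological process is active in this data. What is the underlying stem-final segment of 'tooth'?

In [muravo] and [murab] the final segment of 'tooth' alternates: [v] ~ [b].
The stem 'fish' ([lorabo], [lorab]) shows [b] unchanged in both environments, so [b] cannot be basic with [v] derived before the LOC suffix.
Therefore /v/ is basic and [b] is derived by word-final hardening (voiced fricatives become stops word-finally).

/v/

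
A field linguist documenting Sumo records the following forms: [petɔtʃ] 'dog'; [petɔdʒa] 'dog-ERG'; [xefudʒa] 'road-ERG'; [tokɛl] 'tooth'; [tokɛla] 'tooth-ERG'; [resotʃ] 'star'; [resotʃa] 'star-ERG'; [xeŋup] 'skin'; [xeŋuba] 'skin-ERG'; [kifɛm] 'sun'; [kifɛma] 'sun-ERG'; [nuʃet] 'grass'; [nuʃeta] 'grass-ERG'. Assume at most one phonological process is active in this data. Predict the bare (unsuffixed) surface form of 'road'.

The stem for 'dog' ends in [tʃ] in [petɔtʃ] but [dʒ] in [petɔdʒa].
But 'star' keeps [tʃ] in both environments ([resotʃ], [resotʃa]), so there is no rule changing /tʃ/ to [dʒ] before the ERG suffix.
The underlying segment must be /dʒ/; voiced obstruents become voiceless word-finally, yielding [tʃ] there.
The one attested form of 'road', [xefudʒa], shows underlying /xefudʒ/. Applying the same rule word-finally gives [xefutʃ].

[xefutʃ]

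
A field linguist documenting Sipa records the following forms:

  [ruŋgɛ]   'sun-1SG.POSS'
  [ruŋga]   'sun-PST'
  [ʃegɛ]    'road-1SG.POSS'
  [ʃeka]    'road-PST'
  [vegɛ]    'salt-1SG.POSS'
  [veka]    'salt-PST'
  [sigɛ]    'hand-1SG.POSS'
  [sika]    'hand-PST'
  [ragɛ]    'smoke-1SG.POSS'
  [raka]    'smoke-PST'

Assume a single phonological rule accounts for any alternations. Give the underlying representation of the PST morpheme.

The PST morpheme has two allomorphs, [-ga] and [-ka].
By contrast the 1SG.POSS suffix keeps its initial [g] throughout — that segment must be underlying.
The PST suffix is therefore /-ka/ underlyingly, with post-nasal voicing: voiceless stops become voiced after a nasal.

/-ka/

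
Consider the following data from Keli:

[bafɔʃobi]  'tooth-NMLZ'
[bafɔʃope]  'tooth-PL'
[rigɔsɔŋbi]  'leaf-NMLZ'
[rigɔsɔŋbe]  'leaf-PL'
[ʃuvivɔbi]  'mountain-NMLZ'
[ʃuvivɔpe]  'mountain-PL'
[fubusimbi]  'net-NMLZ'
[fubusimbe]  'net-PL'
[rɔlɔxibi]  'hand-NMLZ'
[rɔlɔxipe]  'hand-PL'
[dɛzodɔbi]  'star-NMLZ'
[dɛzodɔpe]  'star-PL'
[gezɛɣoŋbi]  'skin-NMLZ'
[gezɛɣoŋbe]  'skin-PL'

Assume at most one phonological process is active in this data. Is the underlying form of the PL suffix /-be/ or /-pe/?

/-pe/

The PL morpheme has two allomorphs, [-be] and [-pe].
The NMLZ suffix, which begins with [b], is invariant after every stem; so [b] is not altered by any rule here.
So the underlying form is /-pe/, and voiceless stops become voiced after a nasal.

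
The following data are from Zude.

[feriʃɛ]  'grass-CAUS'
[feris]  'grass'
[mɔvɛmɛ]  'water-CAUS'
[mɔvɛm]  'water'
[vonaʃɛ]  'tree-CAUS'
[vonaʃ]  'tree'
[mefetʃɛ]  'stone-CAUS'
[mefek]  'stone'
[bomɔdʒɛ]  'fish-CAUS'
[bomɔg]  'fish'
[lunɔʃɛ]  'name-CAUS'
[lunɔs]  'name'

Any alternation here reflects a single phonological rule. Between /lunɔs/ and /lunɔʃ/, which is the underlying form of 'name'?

/lunɔs/

In [lunɔʃɛ] and [lunɔs] the final segment of 'name' alternates: [ʃ] ~ [s].
The stem 'tree' ([vonaʃɛ], [vonaʃ]) shows [ʃ] unchanged in both environments, so [ʃ] cannot be basic with [s] derived in isolation.
Therefore /s/ is basic and [ʃ] is derived by palatalization before a front vowel (/k/, /g/ and /s/ become palato-alveolar [tʃ], [dʒ] and [ʃ] before a front vowel).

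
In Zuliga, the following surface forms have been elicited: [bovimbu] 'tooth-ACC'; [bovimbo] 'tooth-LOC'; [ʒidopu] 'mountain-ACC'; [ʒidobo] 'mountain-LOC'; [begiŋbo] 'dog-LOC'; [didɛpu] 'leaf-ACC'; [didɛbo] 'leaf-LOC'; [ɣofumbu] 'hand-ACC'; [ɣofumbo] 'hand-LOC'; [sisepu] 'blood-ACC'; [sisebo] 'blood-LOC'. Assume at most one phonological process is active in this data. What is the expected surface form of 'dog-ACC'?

The ACC suffix surfaces as [-bu] and [-pu], depending on the final segment of the stem.
The LOC suffix, which begins with [b], is invariant after every stem; so [b] is not altered by any rule here.
So the underlying form is /-pu/, and voiceless stops become voiced after a nasal.
After 'dog', which ends in a nasal, the suffix surfaces as [-bu], giving [begiŋbu].

[begiŋbu]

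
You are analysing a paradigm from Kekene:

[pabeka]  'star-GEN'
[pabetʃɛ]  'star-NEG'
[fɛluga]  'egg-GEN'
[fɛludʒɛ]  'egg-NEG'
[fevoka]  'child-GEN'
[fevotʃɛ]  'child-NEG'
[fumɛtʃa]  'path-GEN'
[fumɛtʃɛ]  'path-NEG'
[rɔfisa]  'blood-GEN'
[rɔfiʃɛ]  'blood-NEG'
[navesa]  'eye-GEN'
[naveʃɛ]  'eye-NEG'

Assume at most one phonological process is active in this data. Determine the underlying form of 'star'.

/pabek/

The stem for 'star' ends in [k] in [pabeka] but [tʃ] in [pabetʃɛ].
The stem 'path' ([fumɛtʃa], [fumɛtʃɛ]) shows [tʃ] unchanged in both environments, so [tʃ] cannot be basic with [k] derived before the GEN suffix.
Therefore /k/ is basic and [tʃ] is derived by palatalization before a front vowel (/k/, /g/ and /s/ become palato-alveolar [tʃ], [dʒ] and [ʃ] before a front vowel).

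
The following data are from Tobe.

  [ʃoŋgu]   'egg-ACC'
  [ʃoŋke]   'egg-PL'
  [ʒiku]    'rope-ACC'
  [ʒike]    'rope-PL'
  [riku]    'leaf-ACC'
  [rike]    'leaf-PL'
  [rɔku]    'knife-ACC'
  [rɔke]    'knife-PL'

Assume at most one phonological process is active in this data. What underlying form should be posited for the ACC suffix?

The ACC morpheme has two allomorphs, [-gu] and [-ku].
The PL suffix, which begins with [k], is invariant after every stem; so [k] is not altered by any rule here.
The ACC suffix is therefore /-gu/ underlyingly, with post-vocalic devoicing: voiced stops become voiceless after a vowel.

/-gu/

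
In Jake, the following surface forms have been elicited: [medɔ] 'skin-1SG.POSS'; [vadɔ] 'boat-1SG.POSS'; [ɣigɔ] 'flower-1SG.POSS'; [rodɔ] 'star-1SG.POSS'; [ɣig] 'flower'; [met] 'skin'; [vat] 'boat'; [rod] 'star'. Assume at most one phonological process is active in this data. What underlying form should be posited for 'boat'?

/vat/

'boat' shows [d] ~ [t] at the end of the stem ([vadɔ] vs [vat]).
But 'star' keeps [d] in both environments ([rodɔ], [rod]), so there is no rule changing /d/ to [t] in isolation.
The underlying segment must be /t/; voiceless stops become voiced between vowels, yielding [d] there.
Hence 'boat' is /vat/ underlyingly.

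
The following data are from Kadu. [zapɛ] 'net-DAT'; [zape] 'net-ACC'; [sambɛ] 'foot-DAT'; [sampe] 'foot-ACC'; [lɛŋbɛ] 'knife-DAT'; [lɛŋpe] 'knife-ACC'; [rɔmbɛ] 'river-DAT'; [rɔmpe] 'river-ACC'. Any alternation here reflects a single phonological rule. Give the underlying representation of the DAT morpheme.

The DAT suffix surfaces as [-bɛ] and [-pɛ], depending on the final segment of the stem.
By contrast the ACC suffix keeps its initial [p] throughout — that segment must be underlying.
So the underlying form is /-bɛ/, and voiced stops become voiceless after a vowel.

/-bɛ/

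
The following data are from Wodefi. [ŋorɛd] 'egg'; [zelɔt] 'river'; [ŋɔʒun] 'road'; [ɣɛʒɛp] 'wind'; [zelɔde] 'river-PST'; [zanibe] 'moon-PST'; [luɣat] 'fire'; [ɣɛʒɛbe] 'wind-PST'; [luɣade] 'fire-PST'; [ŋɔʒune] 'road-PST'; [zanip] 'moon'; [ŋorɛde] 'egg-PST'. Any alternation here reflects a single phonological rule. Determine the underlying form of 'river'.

In [zelɔt] and [zelɔde] the final segment of 'river' alternates: [t] ~ [d].
But 'egg' keeps [d] in both environments ([ŋorɛd], [ŋorɛde]), so there is no rule changing /d/ to [t] in isolation.
So /t/ is underlying, and a rule of intervocalic voicing — voiceless stops become voiced between vowels — gives [d].

/zelɔt/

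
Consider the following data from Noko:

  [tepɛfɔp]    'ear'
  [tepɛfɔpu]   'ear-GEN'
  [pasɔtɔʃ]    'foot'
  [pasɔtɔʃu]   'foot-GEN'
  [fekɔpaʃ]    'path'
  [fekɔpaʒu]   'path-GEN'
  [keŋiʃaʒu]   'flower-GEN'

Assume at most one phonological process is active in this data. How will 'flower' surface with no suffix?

[keŋiʃaʃ]

'path' shows [ʃ] ~ [ʒ] at the end of the stem ([fekɔpaʃ] vs [fekɔpaʒu]).
But 'foot' keeps [ʃ] in both environments ([pasɔtɔʃ], [pasɔtɔʃu]), so there is no rule changing /ʃ/ to [ʒ] before the GEN suffix.
Therefore /ʒ/ is basic and [ʃ] is derived by word-final obstruent devoicing (voiced obstruents become voiceless word-finally).
The one attested form of 'flower', [keŋiʃaʒu], shows underlying /keŋiʃaʒ/. Applying the same rule word-finally gives [keŋiʃaʃ].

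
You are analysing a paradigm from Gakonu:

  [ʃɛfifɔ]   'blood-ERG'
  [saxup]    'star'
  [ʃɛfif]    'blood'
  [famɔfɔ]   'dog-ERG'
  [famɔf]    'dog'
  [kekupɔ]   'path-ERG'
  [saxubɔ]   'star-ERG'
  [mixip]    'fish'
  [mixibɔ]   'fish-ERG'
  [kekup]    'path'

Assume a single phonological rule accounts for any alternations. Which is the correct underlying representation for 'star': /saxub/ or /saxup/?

/saxub/

The stem for 'star' ends in [p] in [saxup] but [b] in [saxubɔ].
Compare 'path', with invariant [p] in [kekup] and [kekupɔ]: an analysis with underlying /p/ and a rule producing [b] before the ERG suffix would wrongly predict alternation here too.
The alternation reflects word-final obstruent devoicing: voiced obstruents become voiceless word-finally. /b/ is underlying.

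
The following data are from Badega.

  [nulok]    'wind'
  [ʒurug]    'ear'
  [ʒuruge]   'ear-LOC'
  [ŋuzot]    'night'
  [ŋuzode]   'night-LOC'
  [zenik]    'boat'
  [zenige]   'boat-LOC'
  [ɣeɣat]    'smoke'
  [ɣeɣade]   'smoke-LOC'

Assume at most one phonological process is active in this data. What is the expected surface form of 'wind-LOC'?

The stem for 'boat' ends in [k] in [zenik] but [g] in [zenige].
The stem 'ear' ([ʒurug], [ʒuruge]) shows [g] unchanged in both environments, so [g] cannot be basic with [k] derived in isolation.
The underlying segment must be /k/; voiceless stops become voiced between vowels, yielding [g] there.
The one attested form of 'wind', [nulok], shows underlying /nulok/. Applying the same rule between vowels gives [nuloge].

[nuloge]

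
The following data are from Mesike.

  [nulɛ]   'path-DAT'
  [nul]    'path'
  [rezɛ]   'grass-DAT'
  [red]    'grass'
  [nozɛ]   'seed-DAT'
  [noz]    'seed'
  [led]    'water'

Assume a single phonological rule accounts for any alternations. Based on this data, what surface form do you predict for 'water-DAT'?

The root 'grass' surfaces as [rezɛ] and [red], with a stem-final [z] ~ [d] alternation.
If /z/ were underlying and a rule turned it into [d] in isolation, 'seed' would also alternate; but it has [z] in both [nozɛ] and [noz].
So /d/ is underlying, and a rule of intervocalic spirantization — voiced stops become fricatives between vowels — gives [z].
From [led] the stem 'water' is /led/; between vowels this yields [lezɛ].

[lezɛ]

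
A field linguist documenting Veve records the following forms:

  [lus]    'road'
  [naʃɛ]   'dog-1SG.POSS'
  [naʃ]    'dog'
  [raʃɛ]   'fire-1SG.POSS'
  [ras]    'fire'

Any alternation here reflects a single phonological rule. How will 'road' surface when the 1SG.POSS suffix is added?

[luʃɛ]

In [raʃɛ] and [ras] the final segment of 'fire' alternates: [ʃ] ~ [s].
But 'dog' keeps [ʃ] in both environments ([naʃɛ], [naʃ]), so there is no rule changing /ʃ/ to [s] in isolation.
So /s/ is underlying, and a rule of palatalization before a front vowel — /s/ becomes palato-alveolar [ʃ] before a front vowel — gives [ʃ].
The one attested form of 'road', [lus], shows underlying /lus/. Applying the same rule before a front vowel gives [luʃɛ].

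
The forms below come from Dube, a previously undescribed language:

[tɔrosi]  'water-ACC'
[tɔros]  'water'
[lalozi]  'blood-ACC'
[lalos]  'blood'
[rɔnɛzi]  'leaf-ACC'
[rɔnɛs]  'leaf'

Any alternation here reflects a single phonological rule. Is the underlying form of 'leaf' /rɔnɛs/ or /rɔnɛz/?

'leaf' shows [z] ~ [s] at the end of the stem ([rɔnɛzi] vs [rɔnɛs]).
But 'water' keeps [s] in both environments ([tɔrosi], [tɔros]), so there is no rule changing /s/ to [z] before the ACC suffix.
The underlying segment must be /z/; voiced obstruents become voiceless word-finally, yielding [s] there.

/rɔnɛz/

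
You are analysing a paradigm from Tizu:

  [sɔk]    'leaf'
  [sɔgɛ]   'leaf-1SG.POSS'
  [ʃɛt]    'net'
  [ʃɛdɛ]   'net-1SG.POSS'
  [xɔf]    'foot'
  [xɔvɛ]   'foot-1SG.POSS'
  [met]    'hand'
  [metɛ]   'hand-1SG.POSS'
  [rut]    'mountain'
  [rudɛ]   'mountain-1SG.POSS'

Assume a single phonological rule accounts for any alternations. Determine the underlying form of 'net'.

/ʃɛd/

'net' shows [t] ~ [d] at the end of the stem ([ʃɛt] vs [ʃɛdɛ]).
But 'hand' keeps [t] in both environments ([met], [metɛ]), so there is no rule changing /t/ to [d] before the 1SG.POSS suffix.
Therefore /d/ is basic and [t] is derived by word-final obstruent devoicing (voiced obstruents become voiceless word-finally).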